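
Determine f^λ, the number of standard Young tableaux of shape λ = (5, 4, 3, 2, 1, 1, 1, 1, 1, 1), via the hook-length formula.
# SYT of shape (5, 4, 3, 2, 1, 1, 1, 1, 1, 1) = 53209728

Hook-length formula: f^λ = n! / Π hook(c), product over all cells c of the Young diagram. For λ = (5, 4, 3, 2, 1, 1, 1, 1, 1, 1), n = 20 boxes. Hook lengths by row (left-to-right, top-to-bottom): [14, 7, 5, 3, 1]; [12, 5, 3, 1]; [10, 3, 1]; [8, 1]; [6]; [5]; [4]; [3]; [2]; [1]. Product of hooks = 45722880000. So f^λ = 20! / 45722880000 = 2432902008176640000 / 45722880000 = 53209728.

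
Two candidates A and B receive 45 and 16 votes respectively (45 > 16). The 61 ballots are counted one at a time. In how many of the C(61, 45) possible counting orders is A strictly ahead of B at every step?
Strict-lead orderings = 96414286661805

Total orderings of the 61 votes with 45 for A: C(61, 45) = 202802465047245. By the Bertrand ballot formula (Cycle Lemma / reflection principle), the number of orderings in which A is strictly ahead of B throughout is (p − q)/(p + q) · C(p + q, p) = (45 − 16)/(45 + 16) · 202802465047245 = 96414286661805.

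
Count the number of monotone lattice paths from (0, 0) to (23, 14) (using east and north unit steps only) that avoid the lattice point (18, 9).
Number of paths = 4926006900

Total paths from (0, 0) to (23, 14): C(37, 23) = 6107086800. Paths through (18, 9): (paths (0, 0) → (18, 9)) × (paths (18, 9) → (23, 14)) = C(27, 18) · C(10, 5) = 4686825 · 252 = 1181079900. Avoidance count = 6107086800 − 1181079900 = 4926006900.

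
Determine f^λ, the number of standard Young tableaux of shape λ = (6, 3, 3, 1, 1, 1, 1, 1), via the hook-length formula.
# SYT of shape (6, 3, 3, 1, 1, 1, 1, 1) = 1047200

Hook-length formula: f^λ = n! / Π hook(c), product over all cells c of the Young diagram. For λ = (6, 3, 3, 1, 1, 1, 1, 1), n = 17 boxes. Hook lengths by row (left-to-right, top-to-bottom): [13, 7, 6, 3, 2, 1]; [9, 3, 2]; [8, 2, 1]; [5]; [4]; [3]; [2]; [1]. Product of hooks = 339655680. So f^λ = 17! / 339655680 = 355687428096000 / 339655680 = 1047200.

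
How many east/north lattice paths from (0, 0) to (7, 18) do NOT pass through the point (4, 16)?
Number of paths = 432250

Total paths from (0, 0) to (7, 18): C(25, 7) = 480700. Paths through (4, 16): (paths (0, 0) → (4, 16)) × (paths (4, 16) → (7, 18)) = C(20, 4) · C(5, 3) = 4845 · 10 = 48450. Avoidance count = 480700 − 48450 = 432250.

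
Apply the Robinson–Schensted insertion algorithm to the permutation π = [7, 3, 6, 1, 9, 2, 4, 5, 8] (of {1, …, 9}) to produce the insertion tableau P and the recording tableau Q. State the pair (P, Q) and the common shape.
P = [1, 2, 4, 5, 8] / [3, 6, 9] / [7];  Q = [1, 3, 5, 8, 9] / [2, 6, 7] / [4];  common shape = (5, 3, 1)

Row-insert the values π_1, π_2, … into P one at a time, bumping the leftmost entry strictly greater than the inserted value down to the next row. The recording tableau Q records, in position (i, j), the step at which that cell was added to P.
  Insert 7 (step 1): P = [7];  Q = [1]
  Insert 3 (step 2): P = [3] / [7];  Q = [1] / [2]
  Insert 6 (step 3): P = [3, 6] / [7];  Q = [1, 3] / [2]
  Insert 1 (step 4): P = [1, 6] / [3] / [7];  Q = [1, 3] / [2] / [4]
  Insert 9 (step 5): P = [1, 6, 9] / [3] / [7];  Q = [1, 3, 5] / [2] / [4]
  Insert 2 (step 6): P = [1, 2, 9] / [3, 6] / [7];  Q = [1, 3, 5] / [2, 6] / [4]
  Insert 4 (step 7): P = [1, 2, 4] / [3, 6, 9] / [7];  Q = [1, 3, 5] / [2, 6, 7] / [4]
  Insert 5 (step 8): P = [1, 2, 4, 5] / [3, 6, 9] / [7];  Q = [1, 3, 5, 8] / [2, 6, 7] / [4]
  Insert 8 (step 9): P = [1, 2, 4, 5, 8] / [3, 6, 9] / [7];  Q = [1, 3, 5, 8, 9] / [2, 6, 7] / [4]
Final shape: (5, 3, 1).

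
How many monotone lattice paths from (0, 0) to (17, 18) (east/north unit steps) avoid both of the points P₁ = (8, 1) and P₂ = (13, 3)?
Number of paths = 4508008704

Inclusion–exclusion. Total paths: C(35, 17) = 4537567650. Through P₁: C(9, 8)·C(26, 9) = 28120950. Through P₂: C(16, 13)·C(19, 4) = 2170560. Since P₁ is strictly southwest of P₂, a monotone path through both must visit P₁ then P₂; paths through both = C(9, 8)·C(7, 5)·C(19, 4) = 732564. Avoid both = 4537567650 − 28120950 − 2170560 + 732564 = 4508008704.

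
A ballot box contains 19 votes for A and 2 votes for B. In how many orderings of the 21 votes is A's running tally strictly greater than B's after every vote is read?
Strict-lead orderings = 170

Total orderings of the 21 votes with 19 for A: C(21, 19) = 210. By the Bertrand ballot formula (Cycle Lemma / reflection principle), the number of orderings in which A is strictly ahead of B throughout is (p − q)/(p + q) · C(p + q, p) = (19 − 2)/(19 + 2) · 210 = 170.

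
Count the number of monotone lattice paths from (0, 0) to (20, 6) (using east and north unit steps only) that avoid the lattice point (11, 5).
Number of paths = 186550

Total paths from (0, 0) to (20, 6): C(26, 20) = 230230. Paths through (11, 5): (paths (0, 0) → (11, 5)) × (paths (11, 5) → (20, 6)) = C(16, 11) · C(10, 9) = 4368 · 10 = 43680. Avoidance count = 230230 − 43680 = 186550.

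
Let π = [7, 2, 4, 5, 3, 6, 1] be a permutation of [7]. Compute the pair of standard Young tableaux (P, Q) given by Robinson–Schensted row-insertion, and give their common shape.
P = [1, 3, 5, 6] / [2] / [4] / [7];  Q = [1, 3, 4, 6] / [2] / [5] / [7];  common shape = (4, 1, 1, 1)

Row-insert the values π_1, π_2, … into P one at a time, bumping the leftmost entry strictly greater than the inserted value down to the next row. The recording tableau Q records, in position (i, j), the step at which that cell was added to P.
  Insert 7 (step 1): P = [7];  Q = [1]
  Insert 2 (step 2): P = [2] / [7];  Q = [1] / [2]
  Insert 4 (step 3): P = [2, 4] / [7];  Q = [1, 3] / [2]
  Insert 5 (step 4): P = [2, 4, 5] / [7];  Q = [1, 3, 4] / [2]
  Insert 3 (step 5): P = [2, 3, 5] / [4] / [7];  Q = [1, 3, 4] / [2] / [5]
  Insert 6 (step 6): P = [2, 3, 5, 6] / [4] / [7];  Q = [1, 3, 4, 6] / [2] / [5]
  Insert 1 (step 7): P = [1, 3, 5, 6] / [2] / [4] / [7];  Q = [1, 3, 4, 6] / [2] / [5] / [7]
Final shape: (4, 1, 1, 1).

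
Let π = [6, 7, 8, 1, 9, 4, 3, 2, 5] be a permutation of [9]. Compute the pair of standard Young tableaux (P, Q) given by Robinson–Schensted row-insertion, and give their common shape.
P = [1, 2, 5, 9] / [3, 7, 8] / [4] / [6];  Q = [1, 2, 3, 5] / [4, 6, 9] / [7] / [8];  common shape = (4, 3, 1, 1)

Row-insert the values π_1, π_2, … into P one at a time, bumping the leftmost entry strictly greater than the inserted value down to the next row. The recording tableau Q records, in position (i, j), the step at which that cell was added to P.
  Insert 6 (step 1): P = [6];  Q = [1]
  Insert 7 (step 2): P = [6, 7];  Q = [1, 2]
  Insert 8 (step 3): P = [6, 7, 8];  Q = [1, 2, 3]
  Insert 1 (step 4): P = [1, 7, 8] / [6];  Q = [1, 2, 3] / [4]
  Insert 9 (step 5): P = [1, 7, 8, 9] / [6];  Q = [1, 2, 3, 5] / [4]
  Insert 4 (step 6): P = [1, 4, 8, 9] / [6, 7];  Q = [1, 2, 3, 5] / [4, 6]
  Insert 3 (step 7): P = [1, 3, 8, 9] / [4, 7] / [6];  Q = [1, 2, 3, 5] / [4, 6] / [7]
  Insert 2 (step 8): P = [1, 2, 8, 9] / [3, 7] / [4] / [6];  Q = [1, 2, 3, 5] / [4, 6] / [7] / [8]
  Insert 5 (step 9): P = [1, 2, 5, 9] / [3, 7, 8] / [4] / [6];  Q = [1, 2, 3, 5] / [4, 6, 9] / [7] / [8]
Final shape: (4, 3, 1, 1).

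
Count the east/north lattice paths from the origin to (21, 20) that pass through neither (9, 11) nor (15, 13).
Number of paths = 163579849940

Inclusion–exclusion. Total paths: C(41, 21) = 269128937220. Through P₁: C(20, 9)·C(21, 12) = 49368482800. Through P₂: C(28, 15)·C(13, 6) = 64250746560. Since P₁ is strictly southwest of P₂, a monotone path through both must visit P₁ then P₂; paths through both = C(20, 9)·C(8, 6)·C(13, 6) = 8070142080. Avoid both = 269128937220 − 49368482800 − 64250746560 + 8070142080 = 163579849940.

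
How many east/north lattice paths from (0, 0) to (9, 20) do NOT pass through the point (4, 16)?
Number of paths = 9404535

Total paths from (0, 0) to (9, 20): C(29, 9) = 10015005. Paths through (4, 16): (paths (0, 0) → (4, 16)) × (paths (4, 16) → (9, 20)) = C(20, 4) · C(9, 5) = 4845 · 126 = 610470. Avoidance count = 10015005 − 610470 = 9404535.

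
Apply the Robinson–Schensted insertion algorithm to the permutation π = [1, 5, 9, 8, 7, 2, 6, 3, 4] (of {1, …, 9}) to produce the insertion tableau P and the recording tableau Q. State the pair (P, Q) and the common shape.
P = [1, 2, 3, 4] / [5, 6] / [7] / [8] / [9];  Q = [1, 2, 3, 9] / [4, 7] / [5] / [6] / [8];  common shape = (4, 2, 1, 1, 1)

Row-insert the values π_1, π_2, … into P one at a time, bumping the leftmost entry strictly greater than the inserted value down to the next row. The recording tableau Q records, in position (i, j), the step at which that cell was added to P.
  Insert 1 (step 1): P = [1];  Q = [1]
  Insert 5 (step 2): P = [1, 5];  Q = [1, 2]
  Insert 9 (step 3): P = [1, 5, 9];  Q = [1, 2, 3]
  Insert 8 (step 4): P = [1, 5, 8] / [9];  Q = [1, 2, 3] / [4]
  Insert 7 (step 5): P = [1, 5, 7] / [8] / [9];  Q = [1, 2, 3] / [4] / [5]
  Insert 2 (step 6): P = [1, 2, 7] / [5] / [8] / [9];  Q = [1, 2, 3] / [4] / [5] / [6]
  Insert 6 (step 7): P = [1, 2, 6] / [5, 7] / [8] / [9];  Q = [1, 2, 3] / [4, 7] / [5] / [6]
  Insert 3 (step 8): P = [1, 2, 3] / [5, 6] / [7] / [8] / [9];  Q = [1, 2, 3] / [4, 7] / [5] / [6] / [8]
  Insert 4 (step 9): P = [1, 2, 3, 4] / [5, 6] / [7] / [8] / [9];  Q = [1, 2, 3, 9] / [4, 7] / [5] / [6] / [8]
Final shape: (4, 2, 1, 1, 1).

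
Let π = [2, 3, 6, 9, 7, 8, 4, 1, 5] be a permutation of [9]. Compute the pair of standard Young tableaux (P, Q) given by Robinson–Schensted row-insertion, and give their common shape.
P = [1, 3, 4, 5, 8] / [2, 7] / [6] / [9];  Q = [1, 2, 3, 4, 6] / [5, 9] / [7] / [8];  common shape = (5, 2, 1, 1)

Row-insert the values π_1, π_2, … into P one at a time, bumping the leftmost entry strictly greater than the inserted value down to the next row. The recording tableau Q records, in position (i, j), the step at which that cell was added to P.
  Insert 2 (step 1): P = [2];  Q = [1]
  Insert 3 (step 2): P = [2, 3];  Q = [1, 2]
  Insert 6 (step 3): P = [2, 3, 6];  Q = [1, 2, 3]
  Insert 9 (step 4): P = [2, 3, 6, 9];  Q = [1, 2, 3, 4]
  Insert 7 (step 5): P = [2, 3, 6, 7] / [9];  Q = [1, 2, 3, 4] / [5]
  Insert 8 (step 6): P = [2, 3, 6, 7, 8] / [9];  Q = [1, 2, 3, 4, 6] / [5]
  Insert 4 (step 7): P = [2, 3, 4, 7, 8] / [6] / [9];  Q = [1, 2, 3, 4, 6] / [5] / [7]
  Insert 1 (step 8): P = [1, 3, 4, 7, 8] / [2] / [6] / [9];  Q = [1, 2, 3, 4, 6] / [5] / [7] / [8]
  Insert 5 (step 9): P = [1, 3, 4, 5, 8] / [2, 7] / [6] / [9];  Q = [1, 2, 3, 4, 6] / [5, 9] / [7] / [8]
Final shape: (5, 2, 1, 1).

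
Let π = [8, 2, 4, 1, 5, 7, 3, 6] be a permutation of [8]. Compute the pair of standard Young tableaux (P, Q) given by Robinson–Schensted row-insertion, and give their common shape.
P = [1, 3, 5, 6] / [2, 4, 7] / [8];  Q = [1, 3, 5, 6] / [2, 7, 8] / [4];  common shape = (4, 3, 1)

Row-insert the values π_1, π_2, … into P one at a time, bumping the leftmost entry strictly greater than the inserted value down to the next row. The recording tableau Q records, in position (i, j), the step at which that cell was added to P.
  Insert 8 (step 1): P = [8];  Q = [1]
  Insert 2 (step 2): P = [2] / [8];  Q = [1] / [2]
  Insert 4 (step 3): P = [2, 4] / [8];  Q = [1, 3] / [2]
  Insert 1 (step 4): P = [1, 4] / [2] / [8];  Q = [1, 3] / [2] / [4]
  Insert 5 (step 5): P = [1, 4, 5] / [2] / [8];  Q = [1, 3, 5] / [2] / [4]
  Insert 7 (step 6): P = [1, 4, 5, 7] / [2] / [8];  Q = [1, 3, 5, 6] / [2] / [4]
  Insert 3 (step 7): P = [1, 3, 5, 7] / [2, 4] / [8];  Q = [1, 3, 5, 6] / [2, 7] / [4]
  Insert 6 (step 8): P = [1, 3, 5, 6] / [2, 4, 7] / [8];  Q = [1, 3, 5, 6] / [2, 7, 8] / [4]
Final shape: (4, 3, 1).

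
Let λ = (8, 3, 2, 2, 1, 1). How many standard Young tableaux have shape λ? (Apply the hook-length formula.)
# SYT of shape (8, 3, 2, 2, 1, 1) = 1454112

Hook-length formula: f^λ = n! / Π hook(c), product over all cells c of the Young diagram. For λ = (8, 3, 2, 2, 1, 1), n = 17 boxes. Hook lengths by row (left-to-right, top-to-bottom): [13, 10, 7, 5, 4, 3, 2, 1]; [7, 4, 1]; [5, 2]; [4, 1]; [2]; [1]. Product of hooks = 244608000. So f^λ = 17! / 244608000 = 355687428096000 / 244608000 = 1454112.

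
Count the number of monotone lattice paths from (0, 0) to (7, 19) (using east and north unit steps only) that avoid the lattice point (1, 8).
Number of paths = 546416

Total paths from (0, 0) to (7, 19): C(26, 7) = 657800. Paths through (1, 8): (paths (0, 0) → (1, 8)) × (paths (1, 8) → (7, 19)) = C(9, 1) · C(17, 6) = 9 · 12376 = 111384. Avoidance count = 657800 − 111384 = 546416.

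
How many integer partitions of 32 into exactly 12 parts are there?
p(32, 12 parts) = 582

Partitions of n into exactly k parts are in bijection with partitions of n − k into at most k parts (subtract 1 from each part). So p(32, exactly 12) = p(20, parts ≤ 12). Computing via the recurrence p(m, j) = p(m, j−1) + p(m−j, j) gives 582.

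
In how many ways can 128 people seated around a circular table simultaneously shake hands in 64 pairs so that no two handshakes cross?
C_64 = 368479169875816659479009042713546950

These noncrossing handshakes are counted by the Catalan number C_n = (1/(n + 1)) · C(2n, n). For n = 64: C_64 = (1/65) · C(128, 64) = 23951146041928082866135587776380551750/65 = 368479169875816659479009042713546950.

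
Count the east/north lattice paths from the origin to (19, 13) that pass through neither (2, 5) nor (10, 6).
Number of paths = 235211165

Inclusion–exclusion. Total paths: C(32, 19) = 347373600. Through P₁: C(7, 2)·C(25, 17) = 22713075. Through P₂: C(16, 10)·C(16, 9) = 91611520. Since P₁ is strictly southwest of P₂, a monotone path through both must visit P₁ then P₂; paths through both = C(7, 2)·C(9, 8)·C(16, 9) = 2162160. Avoid both = 347373600 − 22713075 − 91611520 + 2162160 = 235211165.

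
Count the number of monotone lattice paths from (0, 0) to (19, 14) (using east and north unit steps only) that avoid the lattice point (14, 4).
Number of paths = 809620020

Total paths from (0, 0) to (19, 14): C(33, 19) = 818809200. Paths through (14, 4): (paths (0, 0) → (14, 4)) × (paths (14, 4) → (19, 14)) = C(18, 14) · C(15, 5) = 3060 · 3003 = 9189180. Avoidance count = 818809200 − 9189180 = 809620020.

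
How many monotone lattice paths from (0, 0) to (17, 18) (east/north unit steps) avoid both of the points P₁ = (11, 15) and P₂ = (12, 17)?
Number of paths = 3716265480

Inclusion–exclusion. Total paths: C(35, 17) = 4537567650. Through P₁: C(26, 11)·C(9, 6) = 648997440. Through P₂: C(29, 12)·C(6, 5) = 311375610. Since P₁ is strictly southwest of P₂, a monotone path through both must visit P₁ then P₂; paths through both = C(26, 11)·C(3, 1)·C(6, 5) = 139070880. Avoid both = 4537567650 − 648997440 − 311375610 + 139070880 = 3716265480.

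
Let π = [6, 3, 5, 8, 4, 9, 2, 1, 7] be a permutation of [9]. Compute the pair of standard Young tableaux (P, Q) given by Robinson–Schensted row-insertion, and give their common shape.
P = [1, 4, 7, 9] / [2, 8] / [3] / [5] / [6];  Q = [1, 3, 4, 6] / [2, 9] / [5] / [7] / [8];  common shape = (4, 2, 1, 1, 1)

Row-insert the values π_1, π_2, … into P one at a time, bumping the leftmost entry strictly greater than the inserted value down to the next row. The recording tableau Q records, in position (i, j), the step at which that cell was added to P.
  Insert 6 (step 1): P = [6];  Q = [1]
  Insert 3 (step 2): P = [3] / [6];  Q = [1] / [2]
  Insert 5 (step 3): P = [3, 5] / [6];  Q = [1, 3] / [2]
  Insert 8 (step 4): P = [3, 5, 8] / [6];  Q = [1, 3, 4] / [2]
  Insert 4 (step 5): P = [3, 4, 8] / [5] / [6];  Q = [1, 3, 4] / [2] / [5]
  Insert 9 (step 6): P = [3, 4, 8, 9] / [5] / [6];  Q = [1, 3, 4, 6] / [2] / [5]
  Insert 2 (step 7): P = [2, 4, 8, 9] / [3] / [5] / [6];  Q = [1, 3, 4, 6] / [2] / [5] / [7]
  Insert 1 (step 8): P = [1, 4, 8, 9] / [2] / [3] / [5] / [6];  Q = [1, 3, 4, 6] / [2] / [5] / [7] / [8]
  Insert 7 (step 9): P = [1, 4, 7, 9] / [2, 8] / [3] / [5] / [6];  Q = [1, 3, 4, 6] / [2, 9] / [5] / [7] / [8]
Final shape: (4, 2, 1, 1, 1).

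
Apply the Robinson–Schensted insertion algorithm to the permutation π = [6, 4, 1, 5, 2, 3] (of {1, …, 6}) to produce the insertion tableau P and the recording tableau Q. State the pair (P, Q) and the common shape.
P = [1, 2, 3] / [4, 5] / [6];  Q = [1, 4, 6] / [2, 5] / [3];  common shape = (3, 2, 1)

Row-insert the values π_1, π_2, … into P one at a time, bumping the leftmost entry strictly greater than the inserted value down to the next row. The recording tableau Q records, in position (i, j), the step at which that cell was added to P.
  Insert 6 (step 1): P = [6];  Q = [1]
  Insert 4 (step 2): P = [4] / [6];  Q = [1] / [2]
  Insert 1 (step 3): P = [1] / [4] / [6];  Q = [1] / [2] / [3]
  Insert 5 (step 4): P = [1, 5] / [4] / [6];  Q = [1, 4] / [2] / [3]
  Insert 2 (step 5): P = [1, 2] / [4, 5] / [6];  Q = [1, 4] / [2, 5] / [3]
  Insert 3 (step 6): P = [1, 2, 3] / [4, 5] / [6];  Q = [1, 4, 6] / [2, 5] / [3]
Final shape: (3, 2, 1).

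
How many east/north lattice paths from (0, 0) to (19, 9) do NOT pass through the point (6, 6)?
Number of paths = 6389460

Total paths from (0, 0) to (19, 9): C(28, 19) = 6906900. Paths through (6, 6): (paths (0, 0) → (6, 6)) × (paths (6, 6) → (19, 9)) = C(12, 6) · C(16, 13) = 924 · 560 = 517440. Avoidance count = 6906900 − 517440 = 6389460.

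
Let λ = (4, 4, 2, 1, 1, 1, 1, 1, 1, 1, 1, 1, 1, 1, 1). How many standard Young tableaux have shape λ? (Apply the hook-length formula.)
# SYT of shape (4, 4, 2, 1, 1, 1, 1, 1, 1, 1, 1, 1, 1, 1, 1) = 2282280

Hook-length formula: f^λ = n! / Π hook(c), product over all cells c of the Young diagram. For λ = (4, 4, 2, 1, 1, 1, 1, 1, 1, 1, 1, 1, 1, 1, 1), n = 22 boxes. Hook lengths by row (left-to-right, top-to-bottom): [18, 5, 3, 2]; [17, 4, 2, 1]; [14, 1]; [12]; [11]; [10]; [9]; [8]; [7]; [6]; [5]; [4]; [3]; [2]; [1]. Product of hooks = 492490285056000. So f^λ = 22! / 492490285056000 = 1124000727777607680000 / 492490285056000 = 2282280.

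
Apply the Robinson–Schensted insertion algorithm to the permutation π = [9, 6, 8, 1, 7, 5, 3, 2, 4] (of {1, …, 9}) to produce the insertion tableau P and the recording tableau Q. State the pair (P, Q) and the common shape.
P = [1, 2, 4] / [3, 7] / [5] / [6] / [8] / [9];  Q = [1, 3, 9] / [2, 5] / [4] / [6] / [7] / [8];  common shape = (3, 2, 1, 1, 1, 1)

Row-insert the values π_1, π_2, … into P one at a time, bumping the leftmost entry strictly greater than the inserted value down to the next row. The recording tableau Q records, in position (i, j), the step at which that cell was added to P.
  Insert 9 (step 1): P = [9];  Q = [1]
  Insert 6 (step 2): P = [6] / [9];  Q = [1] / [2]
  Insert 8 (step 3): P = [6, 8] / [9];  Q = [1, 3] / [2]
  Insert 1 (step 4): P = [1, 8] / [6] / [9];  Q = [1, 3] / [2] / [4]
  Insert 7 (step 5): P = [1, 7] / [6, 8] / [9];  Q = [1, 3] / [2, 5] / [4]
  Insert 5 (step 6): P = [1, 5] / [6, 7] / [8] / [9];  Q = [1, 3] / [2, 5] / [4] / [6]
  Insert 3 (step 7): P = [1, 3] / [5, 7] / [6] / [8] / [9];  Q = [1, 3] / [2, 5] / [4] / [6] / [7]
  Insert 2 (step 8): P = [1, 2] / [3, 7] / [5] / [6] / [8] / [9];  Q = [1, 3] / [2, 5] / [4] / [6] / [7] / [8]
  Insert 4 (step 9): P = [1, 2, 4] / [3, 7] / [5] / [6] / [8] / [9];  Q = [1, 3, 9] / [2, 5] / [4] / [6] / [7] / [8]
Final shape: (3, 2, 1, 1, 1, 1).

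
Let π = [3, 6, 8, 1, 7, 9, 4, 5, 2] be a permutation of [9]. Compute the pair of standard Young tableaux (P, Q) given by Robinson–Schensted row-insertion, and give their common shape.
P = [1, 2, 5, 9] / [3, 4, 7] / [6] / [8];  Q = [1, 2, 3, 6] / [4, 5, 8] / [7] / [9];  common shape = (4, 3, 1, 1)

Row-insert the values π_1, π_2, … into P one at a time, bumping the leftmost entry strictly greater than the inserted value down to the next row. The recording tableau Q records, in position (i, j), the step at which that cell was added to P.
  Insert 3 (step 1): P = [3];  Q = [1]
  Insert 6 (step 2): P = [3, 6];  Q = [1, 2]
  Insert 8 (step 3): P = [3, 6, 8];  Q = [1, 2, 3]
  Insert 1 (step 4): P = [1, 6, 8] / [3];  Q = [1, 2, 3] / [4]
  Insert 7 (step 5): P = [1, 6, 7] / [3, 8];  Q = [1, 2, 3] / [4, 5]
  Insert 9 (step 6): P = [1, 6, 7, 9] / [3, 8];  Q = [1, 2, 3, 6] / [4, 5]
  Insert 4 (step 7): P = [1, 4, 7, 9] / [3, 6] / [8];  Q = [1, 2, 3, 6] / [4, 5] / [7]
  Insert 5 (step 8): P = [1, 4, 5, 9] / [3, 6, 7] / [8];  Q = [1, 2, 3, 6] / [4, 5, 8] / [7]
  Insert 2 (step 9): P = [1, 2, 5, 9] / [3, 4, 7] / [6] / [8];  Q = [1, 2, 3, 6] / [4, 5, 8] / [7] / [9]
Final shape: (4, 3, 1, 1).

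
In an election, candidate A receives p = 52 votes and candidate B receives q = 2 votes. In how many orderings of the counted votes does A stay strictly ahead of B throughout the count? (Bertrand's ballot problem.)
Strict-lead orderings = 1325

Total orderings of the 54 votes with 52 for A: C(54, 52) = 1431. By the Bertrand ballot formula (Cycle Lemma / reflection principle), the number of orderings in which A is strictly ahead of B throughout is (p − q)/(p + q) · C(p + q, p) = (52 − 2)/(52 + 2) · 1431 = 1325.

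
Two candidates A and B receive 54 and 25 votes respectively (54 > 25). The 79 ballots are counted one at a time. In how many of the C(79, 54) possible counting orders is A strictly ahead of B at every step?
Strict-lead orderings = 91715965370063062028

Total orderings of the 79 votes with 54 for A: C(79, 54) = 249846940146033858628. By the Bertrand ballot formula (Cycle Lemma / reflection principle), the number of orderings in which A is strictly ahead of B throughout is (p − q)/(p + q) · C(p + q, p) = (54 − 25)/(54 + 25) · 249846940146033858628 = 91715965370063062028.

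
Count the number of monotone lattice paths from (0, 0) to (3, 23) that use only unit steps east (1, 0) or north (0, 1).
Number of paths = 2600

A monotone lattice path from (0, 0) to (3, 23) consists of 3 east steps and 23 north steps in some order, so it is determined by which 3 of the 26 steps are east. The count is C(26, 3) = 2600.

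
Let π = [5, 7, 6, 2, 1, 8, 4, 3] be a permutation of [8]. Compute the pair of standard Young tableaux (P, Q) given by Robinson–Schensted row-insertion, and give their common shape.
P = [1, 3, 8] / [2, 4] / [5, 6] / [7];  Q = [1, 2, 6] / [3, 7] / [4, 8] / [5];  common shape = (3, 2, 2, 1)

Row-insert the values π_1, π_2, … into P one at a time, bumping the leftmost entry strictly greater than the inserted value down to the next row. The recording tableau Q records, in position (i, j), the step at which that cell was added to P.
  Insert 5 (step 1): P = [5];  Q = [1]
  Insert 7 (step 2): P = [5, 7];  Q = [1, 2]
  Insert 6 (step 3): P = [5, 6] / [7];  Q = [1, 2] / [3]
  Insert 2 (step 4): P = [2, 6] / [5] / [7];  Q = [1, 2] / [3] / [4]
  Insert 1 (step 5): P = [1, 6] / [2] / [5] / [7];  Q = [1, 2] / [3] / [4] / [5]
  Insert 8 (step 6): P = [1, 6, 8] / [2] / [5] / [7];  Q = [1, 2, 6] / [3] / [4] / [5]
  Insert 4 (step 7): P = [1, 4, 8] / [2, 6] / [5] / [7];  Q = [1, 2, 6] / [3, 7] / [4] / [5]
  Insert 3 (step 8): P = [1, 3, 8] / [2, 4] / [5, 6] / [7];  Q = [1, 2, 6] / [3, 7] / [4, 8] / [5]
Final shape: (3, 2, 2, 1).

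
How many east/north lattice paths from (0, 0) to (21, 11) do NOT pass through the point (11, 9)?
Number of paths = 117939120

Total paths from (0, 0) to (21, 11): C(32, 21) = 129024480. Paths through (11, 9): (paths (0, 0) → (11, 9)) × (paths (11, 9) → (21, 11)) = C(20, 11) · C(12, 10) = 167960 · 66 = 11085360. Avoidance count = 129024480 − 11085360 = 117939120.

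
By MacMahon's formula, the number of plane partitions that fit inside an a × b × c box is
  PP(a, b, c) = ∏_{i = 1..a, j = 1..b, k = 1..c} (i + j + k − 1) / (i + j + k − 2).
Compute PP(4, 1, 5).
PP(4, 1, 5) = 126

Evaluate the triple product over i = 1..4, j = 1..1, k = 1..5. The factors are (2/1) · (3/2) · (4/3) · (5/4) · (6/5) · (3/2) · (4/3) · (5/4) · … (20 factors total). The numerators and denominators telescope so the product is an integer; carrying out the multiplication exactly gives PP(4, 1, 5) = 126.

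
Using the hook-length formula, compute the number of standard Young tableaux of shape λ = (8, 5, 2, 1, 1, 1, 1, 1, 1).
# SYT of shape (8, 5, 2, 1, 1, 1, 1, 1, 1) = 135795660

Hook-length formula: f^λ = n! / Π hook(c), product over all cells c of the Young diagram. For λ = (8, 5, 2, 1, 1, 1, 1, 1, 1), n = 21 boxes. Hook lengths by row (left-to-right, top-to-bottom): [16, 9, 7, 6, 5, 3, 2, 1]; [12, 5, 3, 2, 1]; [8, 1]; [6]; [5]; [4]; [3]; [2]; [1]. Product of hooks = 376233984000. So f^λ = 21! / 376233984000 = 51090942171709440000 / 376233984000 = 135795660.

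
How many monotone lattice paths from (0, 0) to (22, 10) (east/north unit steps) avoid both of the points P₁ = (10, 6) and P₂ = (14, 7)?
Number of paths = 37358080

Inclusion–exclusion. Total paths: C(32, 22) = 64512240. Through P₁: C(16, 10)·C(16, 12) = 14574560. Through P₂: C(21, 14)·C(11, 8) = 19186200. Since P₁ is strictly southwest of P₂, a monotone path through both must visit P₁ then P₂; paths through both = C(16, 10)·C(5, 4)·C(11, 8) = 6606600. Avoid both = 64512240 − 14574560 − 19186200 + 6606600 = 37358080.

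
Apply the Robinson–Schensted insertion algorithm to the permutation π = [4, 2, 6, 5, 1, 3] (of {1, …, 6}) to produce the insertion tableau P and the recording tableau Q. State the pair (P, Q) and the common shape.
P = [1, 3] / [2, 5] / [4, 6];  Q = [1, 3] / [2, 4] / [5, 6];  common shape = (2, 2, 2)

Row-insert the values π_1, π_2, … into P one at a time, bumping the leftmost entry strictly greater than the inserted value down to the next row. The recording tableau Q records, in position (i, j), the step at which that cell was added to P.
  Insert 4 (step 1): P = [4];  Q = [1]
  Insert 2 (step 2): P = [2] / [4];  Q = [1] / [2]
  Insert 6 (step 3): P = [2, 6] / [4];  Q = [1, 3] / [2]
  Insert 5 (step 4): P = [2, 5] / [4, 6];  Q = [1, 3] / [2, 4]
  Insert 1 (step 5): P = [1, 5] / [2, 6] / [4];  Q = [1, 3] / [2, 4] / [5]
  Insert 3 (step 6): P = [1, 3] / [2, 5] / [4, 6];  Q = [1, 3] / [2, 4] / [5, 6]
Final shape: (2, 2, 2).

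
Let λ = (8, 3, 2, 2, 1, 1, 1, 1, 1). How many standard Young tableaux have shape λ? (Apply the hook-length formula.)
# SYT of shape (8, 3, 2, 2, 1, 1, 1, 1, 1) = 33671781

Hook-length formula: f^λ = n! / Π hook(c), product over all cells c of the Young diagram. For λ = (8, 3, 2, 2, 1, 1, 1, 1, 1), n = 20 boxes. Hook lengths by row (left-to-right, top-to-bottom): [16, 10, 7, 5, 4, 3, 2, 1]; [10, 4, 1]; [8, 2]; [7, 1]; [5]; [4]; [3]; [2]; [1]. Product of hooks = 72253440000. So f^λ = 20! / 72253440000 = 2432902008176640000 / 72253440000 = 33671781.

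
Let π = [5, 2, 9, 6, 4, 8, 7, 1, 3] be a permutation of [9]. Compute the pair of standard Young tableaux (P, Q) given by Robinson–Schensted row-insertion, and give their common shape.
P = [1, 3, 7] / [2, 4, 8] / [5, 6] / [9];  Q = [1, 3, 6] / [2, 4, 7] / [5, 9] / [8];  common shape = (3, 3, 2, 1)

Row-insert the values π_1, π_2, … into P one at a time, bumping the leftmost entry strictly greater than the inserted value down to the next row. The recording tableau Q records, in position (i, j), the step at which that cell was added to P.
  Insert 5 (step 1): P = [5];  Q = [1]
  Insert 2 (step 2): P = [2] / [5];  Q = [1] / [2]
  Insert 9 (step 3): P = [2, 9] / [5];  Q = [1, 3] / [2]
  Insert 6 (step 4): P = [2, 6] / [5, 9];  Q = [1, 3] / [2, 4]
  Insert 4 (step 5): P = [2, 4] / [5, 6] / [9];  Q = [1, 3] / [2, 4] / [5]
  Insert 8 (step 6): P = [2, 4, 8] / [5, 6] / [9];  Q = [1, 3, 6] / [2, 4] / [5]
  Insert 7 (step 7): P = [2, 4, 7] / [5, 6, 8] / [9];  Q = [1, 3, 6] / [2, 4, 7] / [5]
  Insert 1 (step 8): P = [1, 4, 7] / [2, 6, 8] / [5] / [9];  Q = [1, 3, 6] / [2, 4, 7] / [5] / [8]
  Insert 3 (step 9): P = [1, 3, 7] / [2, 4, 8] / [5, 6] / [9];  Q = [1, 3, 6] / [2, 4, 7] / [5, 9] / [8]
Final shape: (3, 3, 2, 1).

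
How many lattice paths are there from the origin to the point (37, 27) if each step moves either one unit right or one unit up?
Number of paths = 846636978475316672

A monotone lattice path from (0, 0) to (37, 27) consists of 37 east steps and 27 north steps in some order, so it is determined by which 37 of the 64 steps are east. The count is C(64, 37) = 846636978475316672.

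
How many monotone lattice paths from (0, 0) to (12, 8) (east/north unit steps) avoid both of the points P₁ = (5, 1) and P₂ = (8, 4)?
Number of paths = 79128

Inclusion–exclusion. Total paths: C(20, 12) = 125970. Through P₁: C(6, 5)·C(14, 7) = 20592. Through P₂: C(12, 8)·C(8, 4) = 34650. Since P₁ is strictly southwest of P₂, a monotone path through both must visit P₁ then P₂; paths through both = C(6, 5)·C(6, 3)·C(8, 4) = 8400. Avoid both = 125970 − 20592 − 34650 + 8400 = 79128.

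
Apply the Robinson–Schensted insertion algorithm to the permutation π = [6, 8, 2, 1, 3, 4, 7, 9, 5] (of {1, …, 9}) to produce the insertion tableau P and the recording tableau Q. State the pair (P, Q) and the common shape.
P = [1, 3, 4, 5, 9] / [2, 7] / [6, 8];  Q = [1, 2, 6, 7, 8] / [3, 5] / [4, 9];  common shape = (5, 2, 2)

Row-insert the values π_1, π_2, … into P one at a time, bumping the leftmost entry strictly greater than the inserted value down to the next row. The recording tableau Q records, in position (i, j), the step at which that cell was added to P.
  Insert 6 (step 1): P = [6];  Q = [1]
  Insert 8 (step 2): P = [6, 8];  Q = [1, 2]
  Insert 2 (step 3): P = [2, 8] / [6];  Q = [1, 2] / [3]
  Insert 1 (step 4): P = [1, 8] / [2] / [6];  Q = [1, 2] / [3] / [4]
  Insert 3 (step 5): P = [1, 3] / [2, 8] / [6];  Q = [1, 2] / [3, 5] / [4]
  Insert 4 (step 6): P = [1, 3, 4] / [2, 8] / [6];  Q = [1, 2, 6] / [3, 5] / [4]
  Insert 7 (step 7): P = [1, 3, 4, 7] / [2, 8] / [6];  Q = [1, 2, 6, 7] / [3, 5] / [4]
  Insert 9 (step 8): P = [1, 3, 4, 7, 9] / [2, 8] / [6];  Q = [1, 2, 6, 7, 8] / [3, 5] / [4]
  Insert 5 (step 9): P = [1, 3, 4, 5, 9] / [2, 7] / [6, 8];  Q = [1, 2, 6, 7, 8] / [3, 5] / [4, 9]
Final shape: (5, 2, 2).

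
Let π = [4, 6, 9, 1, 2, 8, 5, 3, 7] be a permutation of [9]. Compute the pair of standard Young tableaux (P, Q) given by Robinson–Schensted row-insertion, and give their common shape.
P = [1, 2, 3, 7] / [4, 5, 8] / [6] / [9];  Q = [1, 2, 3, 9] / [4, 5, 6] / [7] / [8];  common shape = (4, 3, 1, 1)

Row-insert the values π_1, π_2, … into P one at a time, bumping the leftmost entry strictly greater than the inserted value down to the next row. The recording tableau Q records, in position (i, j), the step at which that cell was added to P.
  Insert 4 (step 1): P = [4];  Q = [1]
  Insert 6 (step 2): P = [4, 6];  Q = [1, 2]
  Insert 9 (step 3): P = [4, 6, 9];  Q = [1, 2, 3]
  Insert 1 (step 4): P = [1, 6, 9] / [4];  Q = [1, 2, 3] / [4]
  Insert 2 (step 5): P = [1, 2, 9] / [4, 6];  Q = [1, 2, 3] / [4, 5]
  Insert 8 (step 6): P = [1, 2, 8] / [4, 6, 9];  Q = [1, 2, 3] / [4, 5, 6]
  Insert 5 (step 7): P = [1, 2, 5] / [4, 6, 8] / [9];  Q = [1, 2, 3] / [4, 5, 6] / [7]
  Insert 3 (step 8): P = [1, 2, 3] / [4, 5, 8] / [6] / [9];  Q = [1, 2, 3] / [4, 5, 6] / [7] / [8]
  Insert 7 (step 9): P = [1, 2, 3, 7] / [4, 5, 8] / [6] / [9];  Q = [1, 2, 3, 9] / [4, 5, 6] / [7] / [8]
Final shape: (4, 3, 1, 1).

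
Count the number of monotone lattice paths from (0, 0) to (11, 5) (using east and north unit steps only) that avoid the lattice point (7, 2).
Number of paths = 3108

Total paths from (0, 0) to (11, 5): C(16, 11) = 4368. Paths through (7, 2): (paths (0, 0) → (7, 2)) × (paths (7, 2) → (11, 5)) = C(9, 7) · C(7, 4) = 36 · 35 = 1260. Avoidance count = 4368 − 1260 = 3108.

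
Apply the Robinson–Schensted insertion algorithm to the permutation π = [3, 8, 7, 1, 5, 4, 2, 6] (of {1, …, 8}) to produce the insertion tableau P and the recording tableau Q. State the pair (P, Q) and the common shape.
P = [1, 2, 6] / [3, 4] / [5] / [7] / [8];  Q = [1, 2, 8] / [3, 5] / [4] / [6] / [7];  common shape = (3, 2, 1, 1, 1)

Row-insert the values π_1, π_2, … into P one at a time, bumping the leftmost entry strictly greater than the inserted value down to the next row. The recording tableau Q records, in position (i, j), the step at which that cell was added to P.
  Insert 3 (step 1): P = [3];  Q = [1]
  Insert 8 (step 2): P = [3, 8];  Q = [1, 2]
  Insert 7 (step 3): P = [3, 7] / [8];  Q = [1, 2] / [3]
  Insert 1 (step 4): P = [1, 7] / [3] / [8];  Q = [1, 2] / [3] / [4]
  Insert 5 (step 5): P = [1, 5] / [3, 7] / [8];  Q = [1, 2] / [3, 5] / [4]
  Insert 4 (step 6): P = [1, 4] / [3, 5] / [7] / [8];  Q = [1, 2] / [3, 5] / [4] / [6]
  Insert 2 (step 7): P = [1, 2] / [3, 4] / [5] / [7] / [8];  Q = [1, 2] / [3, 5] / [4] / [6] / [7]
  Insert 6 (step 8): P = [1, 2, 6] / [3, 4] / [5] / [7] / [8];  Q = [1, 2, 8] / [3, 5] / [4] / [6] / [7]
Final shape: (3, 2, 1, 1, 1).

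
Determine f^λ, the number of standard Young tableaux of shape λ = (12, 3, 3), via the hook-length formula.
# SYT of shape (12, 3, 3) = 56100

Hook-length formula: f^λ = n! / Π hook(c), product over all cells c of the Young diagram. For λ = (12, 3, 3), n = 18 boxes. Hook lengths by row (left-to-right, top-to-bottom): [14, 13, 12, 9, 8, 7, 6, 5, 4, 3, 2, 1]; [4, 3, 2]; [3, 2, 1]. Product of hooks = 114124308480. So f^λ = 18! / 114124308480 = 6402373705728000 / 114124308480 = 56100.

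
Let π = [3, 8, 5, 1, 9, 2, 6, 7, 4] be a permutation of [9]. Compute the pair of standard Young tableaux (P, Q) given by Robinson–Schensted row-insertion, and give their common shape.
P = [1, 2, 4, 7] / [3, 5, 6] / [8, 9];  Q = [1, 2, 5, 8] / [3, 6, 7] / [4, 9];  common shape = (4, 3, 2)

Row-insert the values π_1, π_2, … into P one at a time, bumping the leftmost entry strictly greater than the inserted value down to the next row. The recording tableau Q records, in position (i, j), the step at which that cell was added to P.
  Insert 3 (step 1): P = [3];  Q = [1]
  Insert 8 (step 2): P = [3, 8];  Q = [1, 2]
  Insert 5 (step 3): P = [3, 5] / [8];  Q = [1, 2] / [3]
  Insert 1 (step 4): P = [1, 5] / [3] / [8];  Q = [1, 2] / [3] / [4]
  Insert 9 (step 5): P = [1, 5, 9] / [3] / [8];  Q = [1, 2, 5] / [3] / [4]
  Insert 2 (step 6): P = [1, 2, 9] / [3, 5] / [8];  Q = [1, 2, 5] / [3, 6] / [4]
  Insert 6 (step 7): P = [1, 2, 6] / [3, 5, 9] / [8];  Q = [1, 2, 5] / [3, 6, 7] / [4]
  Insert 7 (step 8): P = [1, 2, 6, 7] / [3, 5, 9] / [8];  Q = [1, 2, 5, 8] / [3, 6, 7] / [4]
  Insert 4 (step 9): P = [1, 2, 4, 7] / [3, 5, 6] / [8, 9];  Q = [1, 2, 5, 8] / [3, 6, 7] / [4, 9]
Final shape: (4, 3, 2).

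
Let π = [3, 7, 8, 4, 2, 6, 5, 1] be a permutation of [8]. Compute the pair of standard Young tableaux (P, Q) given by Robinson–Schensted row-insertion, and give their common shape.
P = [1, 4, 5] / [2, 6] / [3, 8] / [7];  Q = [1, 2, 3] / [4, 6] / [5, 7] / [8];  common shape = (3, 2, 2, 1)

Row-insert the values π_1, π_2, … into P one at a time, bumping the leftmost entry strictly greater than the inserted value down to the next row. The recording tableau Q records, in position (i, j), the step at which that cell was added to P.
  Insert 3 (step 1): P = [3];  Q = [1]
  Insert 7 (step 2): P = [3, 7];  Q = [1, 2]
  Insert 8 (step 3): P = [3, 7, 8];  Q = [1, 2, 3]
  Insert 4 (step 4): P = [3, 4, 8] / [7];  Q = [1, 2, 3] / [4]
  Insert 2 (step 5): P = [2, 4, 8] / [3] / [7];  Q = [1, 2, 3] / [4] / [5]
  Insert 6 (step 6): P = [2, 4, 6] / [3, 8] / [7];  Q = [1, 2, 3] / [4, 6] / [5]
  Insert 5 (step 7): P = [2, 4, 5] / [3, 6] / [7, 8];  Q = [1, 2, 3] / [4, 6] / [5, 7]
  Insert 1 (step 8): P = [1, 4, 5] / [2, 6] / [3, 8] / [7];  Q = [1, 2, 3] / [4, 6] / [5, 7] / [8]
Final shape: (3, 2, 2, 1).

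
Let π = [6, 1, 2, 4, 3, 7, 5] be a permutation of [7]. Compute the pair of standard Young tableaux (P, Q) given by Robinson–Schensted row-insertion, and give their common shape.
P = [1, 2, 3, 5] / [4, 7] / [6];  Q = [1, 3, 4, 6] / [2, 7] / [5];  common shape = (4, 2, 1)

Row-insert the values π_1, π_2, … into P one at a time, bumping the leftmost entry strictly greater than the inserted value down to the next row. The recording tableau Q records, in position (i, j), the step at which that cell was added to P.
  Insert 6 (step 1): P = [6];  Q = [1]
  Insert 1 (step 2): P = [1] / [6];  Q = [1] / [2]
  Insert 2 (step 3): P = [1, 2] / [6];  Q = [1, 3] / [2]
  Insert 4 (step 4): P = [1, 2, 4] / [6];  Q = [1, 3, 4] / [2]
  Insert 3 (step 5): P = [1, 2, 3] / [4] / [6];  Q = [1, 3, 4] / [2] / [5]
  Insert 7 (step 6): P = [1, 2, 3, 7] / [4] / [6];  Q = [1, 3, 4, 6] / [2] / [5]
  Insert 5 (step 7): P = [1, 2, 3, 5] / [4, 7] / [6];  Q = [1, 3, 4, 6] / [2, 7] / [5]
Final shape: (4, 2, 1).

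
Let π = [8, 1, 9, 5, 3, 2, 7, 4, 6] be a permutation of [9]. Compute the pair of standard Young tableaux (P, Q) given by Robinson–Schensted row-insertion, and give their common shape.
P = [1, 2, 4, 6] / [3, 7] / [5, 9] / [8];  Q = [1, 3, 7, 9] / [2, 4] / [5, 8] / [6];  common shape = (4, 2, 2, 1)

Row-insert the values π_1, π_2, … into P one at a time, bumping the leftmost entry strictly greater than the inserted value down to the next row. The recording tableau Q records, in position (i, j), the step at which that cell was added to P.
  Insert 8 (step 1): P = [8];  Q = [1]
  Insert 1 (step 2): P = [1] / [8];  Q = [1] / [2]
  Insert 9 (step 3): P = [1, 9] / [8];  Q = [1, 3] / [2]
  Insert 5 (step 4): P = [1, 5] / [8, 9];  Q = [1, 3] / [2, 4]
  Insert 3 (step 5): P = [1, 3] / [5, 9] / [8];  Q = [1, 3] / [2, 4] / [5]
  Insert 2 (step 6): P = [1, 2] / [3, 9] / [5] / [8];  Q = [1, 3] / [2, 4] / [5] / [6]
  Insert 7 (step 7): P = [1, 2, 7] / [3, 9] / [5] / [8];  Q = [1, 3, 7] / [2, 4] / [5] / [6]
  Insert 4 (step 8): P = [1, 2, 4] / [3, 7] / [5, 9] / [8];  Q = [1, 3, 7] / [2, 4] / [5, 8] / [6]
  Insert 6 (step 9): P = [1, 2, 4, 6] / [3, 7] / [5, 9] / [8];  Q = [1, 3, 7, 9] / [2, 4] / [5, 8] / [6]
Final shape: (4, 2, 2, 1).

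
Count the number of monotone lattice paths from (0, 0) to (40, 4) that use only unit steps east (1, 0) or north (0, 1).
Number of paths = 135751

A monotone lattice path from (0, 0) to (40, 4) consists of 40 east steps and 4 north steps in some order, so it is determined by which 40 of the 44 steps are east. The count is C(44, 40) = 135751.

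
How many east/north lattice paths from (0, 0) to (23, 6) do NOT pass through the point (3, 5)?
Number of paths = 473844

Total paths from (0, 0) to (23, 6): C(29, 23) = 475020. Paths through (3, 5): (paths (0, 0) → (3, 5)) × (paths (3, 5) → (23, 6)) = C(8, 3) · C(21, 20) = 56 · 21 = 1176. Avoidance count = 475020 − 1176 = 473844.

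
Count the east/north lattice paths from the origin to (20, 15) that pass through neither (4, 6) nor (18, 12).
Number of paths = 2035382160

Inclusion–exclusion. Total paths: C(35, 20) = 3247943160. Through P₁: C(10, 4)·C(25, 16) = 429024750. Through P₂: C(30, 18)·C(5, 2) = 864932250. Since P₁ is strictly southwest of P₂, a monotone path through both must visit P₁ then P₂; paths through both = C(10, 4)·C(20, 14)·C(5, 2) = 81396000. Avoid both = 3247943160 − 429024750 − 864932250 + 81396000 = 2035382160.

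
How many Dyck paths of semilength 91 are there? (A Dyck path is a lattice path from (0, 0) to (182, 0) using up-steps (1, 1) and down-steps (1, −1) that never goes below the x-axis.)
C_91 = 3935312233584004685417853572763349509774031680023800

These Dyck paths are counted by the Catalan number C_n = (1/(n + 1)) · C(2n, n). For n = 91: C_91 = (1/92) · C(182, 91) = 362048725489728431058442528694228154899210914562189600/92 = 3935312233584004685417853572763349509774031680023800.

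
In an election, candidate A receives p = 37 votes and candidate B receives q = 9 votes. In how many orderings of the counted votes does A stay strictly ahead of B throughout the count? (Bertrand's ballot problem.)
Strict-lead orderings = 670609940

Total orderings of the 46 votes with 37 for A: C(46, 37) = 1101716330. By the Bertrand ballot formula (Cycle Lemma / reflection principle), the number of orderings in which A is strictly ahead of B throughout is (p − q)/(p + q) · C(p + q, p) = (37 − 9)/(37 + 9) · 1101716330 = 670609940.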